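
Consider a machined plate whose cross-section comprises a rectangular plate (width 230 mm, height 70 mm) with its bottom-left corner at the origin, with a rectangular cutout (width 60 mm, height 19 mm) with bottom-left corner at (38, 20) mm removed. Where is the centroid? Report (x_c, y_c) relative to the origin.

x_c = 118.58 mm, y_c = 35.42 mm

plate: A = 230 × 70 = 16100.00, centroid at (115.00, 35.00).
hole: A = −(60 × 19) = -1140.00, centroid at (68.00, 29.50).
ΣA = 14960.00 mm², ΣAx_c = 1773980.00 mm³, ΣAy_c = 529870.00 mm³.
x_c = 1773980.00/14960.00 = 118.58 mm; y_c = 529870.00/14960.00 = 35.42 mm.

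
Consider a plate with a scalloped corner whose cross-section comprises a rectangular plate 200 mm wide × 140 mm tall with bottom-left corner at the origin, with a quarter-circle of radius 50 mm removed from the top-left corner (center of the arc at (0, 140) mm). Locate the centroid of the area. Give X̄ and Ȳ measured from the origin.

plate: A = 200 × 140 = 28000.00, centroid at (100.00, 70.00).
removed quarter-circle: A = −¼π·50² = -1963.50, centroid at (21.22, 118.78).
ΣA = 26036.50 mm²
ΣAX̄ = (28000.00)(100.00) + (-1963.50)(21.22) = 2758333.33 mm³
ΣAȲ = (28000.00)(70.00) + (-1963.50)(118.78) = 1726777.31 mm³
X̄ = 2758333.33 / 26036.50 = 105.94 mm
Ȳ = 1726777.31 / 26036.50 = 66.32 mm

X̄ = 105.94 mm, Ȳ = 66.32 mm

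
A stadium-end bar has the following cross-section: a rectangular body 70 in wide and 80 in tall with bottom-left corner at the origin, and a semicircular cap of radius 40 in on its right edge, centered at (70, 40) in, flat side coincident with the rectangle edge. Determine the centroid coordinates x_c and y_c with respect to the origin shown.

Part | A | x̄ᵢ | ȳᵢ | A·x̄ᵢ | A·ȳᵢ
rectangular body | 5600.00 | 35.00 | 40.00 | 196000.00 | 224000.00
semicircular end | 2513.27 | 86.98 | 40.00 | 218595.86 | 100530.96
Σ | 8113.27 |  |  | 414595.86 | 324530.96
x_c = 414595.86 / 8113.27 = 51.10 in
y_c = 324530.96 / 8113.27 = 40.00 in

x_c = 51.10 in, y_c = 40.00 in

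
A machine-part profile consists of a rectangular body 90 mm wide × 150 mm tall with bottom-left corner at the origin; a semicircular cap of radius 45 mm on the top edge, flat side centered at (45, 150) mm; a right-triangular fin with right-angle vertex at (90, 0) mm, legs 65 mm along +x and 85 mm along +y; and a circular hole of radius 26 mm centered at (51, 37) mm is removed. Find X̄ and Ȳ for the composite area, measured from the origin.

Part | A | x̄ᵢ | ȳᵢ | A·x̄ᵢ | A·ȳᵢ
rectangular body | 13500.00 | 45.00 | 75.00 | 607500.00 | 1012500.00
semicircular top | 3180.86 | 45.00 | 169.10 | 143138.82 | 537879.38
triangular fin | 2762.50 | 111.67 | 28.33 | 308479.17 | 78270.83
hole | -2123.72 | 51.00 | 37.00 | -108309.55 | -78577.52
Σ | 17319.65 |  |  | 950808.43 | 1550072.70
X̄ = 950808.43 / 17319.65 = 54.90 mm
Ȳ = 1550072.70 / 17319.65 = 89.50 mm

X̄ = 54.90 mm, Ȳ = 89.50 mm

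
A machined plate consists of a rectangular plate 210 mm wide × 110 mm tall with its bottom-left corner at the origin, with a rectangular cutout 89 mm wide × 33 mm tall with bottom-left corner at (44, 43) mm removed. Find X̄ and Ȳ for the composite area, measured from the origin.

plate: A = 210 × 110 = 23100.00, centroid at (105.00, 55.00).
hole: A = −(89 × 33) = -2937.00, centroid at (88.50, 59.50).
ΣA = 20163.00 mm², ΣAX̄ = 2165575.50 mm³, ΣAȲ = 1095748.50 mm³.
X̄ = 2165575.50/20163.00 = 107.40 mm; Ȳ = 1095748.50/20163.00 = 54.34 mm.

X̄ = 107.40 mm, Ȳ = 54.34 mm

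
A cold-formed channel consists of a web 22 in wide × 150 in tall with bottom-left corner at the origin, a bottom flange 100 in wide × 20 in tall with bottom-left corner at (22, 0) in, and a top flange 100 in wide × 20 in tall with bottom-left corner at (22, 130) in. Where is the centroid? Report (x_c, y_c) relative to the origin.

Part | A | x̄ᵢ | ȳᵢ | A·x̄ᵢ | A·ȳᵢ
web | 3300.00 | 11.00 | 75.00 | 36300.00 | 247500.00
bottom flange | 2000.00 | 72.00 | 10.00 | 144000.00 | 20000.00
top flange | 2000.00 | 72.00 | 140.00 | 144000.00 | 280000.00
Σ | 7300.00 |  |  | 324300.00 | 547500.00
x_c = 324300.00 / 7300.00 = 44.42 in
y_c = 547500.00 / 7300.00 = 75.00 in

x_c = 44.42 in, y_c = 75.00 in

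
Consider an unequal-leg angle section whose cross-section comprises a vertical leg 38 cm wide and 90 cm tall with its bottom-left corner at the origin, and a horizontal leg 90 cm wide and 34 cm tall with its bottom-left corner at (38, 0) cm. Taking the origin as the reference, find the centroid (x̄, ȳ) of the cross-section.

vertical leg: A = 38 × 90 = 3420.00, centroid at (19.00, 45.00).
horizontal leg: A = 90 × 34 = 3060.00, centroid at (83.00, 17.00).
ΣA = 6480.00 cm², ΣAx̄ = 318960.00 cm³, ΣAȳ = 205920.00 cm³.
x̄ = 318960.00/6480.00 = 49.22 cm; ȳ = 205920.00/6480.00 = 31.78 cm.

x̄ = 49.22 cm, ȳ = 31.78 cm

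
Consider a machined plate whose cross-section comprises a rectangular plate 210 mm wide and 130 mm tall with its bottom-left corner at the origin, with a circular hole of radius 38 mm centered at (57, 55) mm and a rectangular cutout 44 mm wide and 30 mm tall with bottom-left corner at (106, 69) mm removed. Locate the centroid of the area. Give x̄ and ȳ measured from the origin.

x̄ = 113.74 mm, ȳ = 65.95 mm

plate: A = 210 × 130 = 27300.00, centroid at (105.00, 65.00).
hole 1: A = −π·38² = -4536.46, centroid at (57.00, 55.00).
hole 2: A = −(44 × 30) = -1320.00, centroid at (128.00, 84.00).
ΣA = 21443.54 mm², ΣAx̄ = 2438961.79 mm³, ΣAȳ = 1414114.71 mm³.
x̄ = 2438961.79/21443.54 = 113.74 mm; ȳ = 1414114.71/21443.54 = 65.95 mm.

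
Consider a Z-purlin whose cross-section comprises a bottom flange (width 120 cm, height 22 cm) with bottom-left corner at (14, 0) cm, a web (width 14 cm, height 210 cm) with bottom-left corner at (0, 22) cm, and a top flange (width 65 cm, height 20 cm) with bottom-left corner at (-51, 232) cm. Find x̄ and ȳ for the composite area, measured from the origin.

x̄ = 27.89 cm, ȳ = 104.22 cm

Part | A | x̄ᵢ | ȳᵢ | A·x̄ᵢ | A·ȳᵢ
bottom flange | 2640.00 | 74.00 | 11.00 | 195360.00 | 29040.00
web | 2940.00 | 7.00 | 127.00 | 20580.00 | 373380.00
top flange | 1300.00 | -18.50 | 242.00 | -24050.00 | 314600.00
Σ | 6880.00 |  |  | 191890.00 | 717020.00
x̄ = 191890.00 / 6880.00 = 27.89 cm
ȳ = 717020.00 / 6880.00 = 104.22 cm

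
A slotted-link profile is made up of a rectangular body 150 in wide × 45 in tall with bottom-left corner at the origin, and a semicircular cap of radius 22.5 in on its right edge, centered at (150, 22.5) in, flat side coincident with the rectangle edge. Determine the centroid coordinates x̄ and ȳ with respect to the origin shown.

rectangular body: A = 150 × 45 = 6750.00, centroid at (75.00, 22.50).
semicircular end: A = ½π·22.5² = 795.22, centroid at (159.55, 22.50).
ΣA = 7545.22 in², ΣAx̄ = 633126.10 in³, ΣAȳ = 169767.35 in³.
x̄ = 633126.10/7545.22 = 83.91 in; ȳ = 169767.35/7545.22 = 22.50 in.

x̄ = 83.91 in, ȳ = 22.50 in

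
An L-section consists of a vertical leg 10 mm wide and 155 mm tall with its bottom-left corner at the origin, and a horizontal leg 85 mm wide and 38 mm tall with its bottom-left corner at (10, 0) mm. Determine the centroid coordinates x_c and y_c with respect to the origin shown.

x_c = 37.10 mm, y_c = 37.97 mm

Part | A | x̄ᵢ | ȳᵢ | A·x̄ᵢ | A·ȳᵢ
vertical leg | 1550.00 | 5.00 | 77.50 | 7750.00 | 120125.00
horizontal leg | 3230.00 | 52.50 | 19.00 | 169575.00 | 61370.00
Σ | 4780.00 |  |  | 177325.00 | 181495.00
x_c = 177325.00 / 4780.00 = 37.10 mm
y_c = 181495.00 / 4780.00 = 37.97 mm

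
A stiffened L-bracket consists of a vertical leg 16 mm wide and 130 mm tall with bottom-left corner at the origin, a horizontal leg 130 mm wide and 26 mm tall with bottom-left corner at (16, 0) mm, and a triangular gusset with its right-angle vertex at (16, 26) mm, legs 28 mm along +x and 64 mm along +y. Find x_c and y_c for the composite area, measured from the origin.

Part | A | x̄ᵢ | ȳᵢ | A·x̄ᵢ | A·ȳᵢ
vertical leg | 2080.00 | 8.00 | 65.00 | 16640.00 | 135200.00
horizontal leg | 3380.00 | 81.00 | 13.00 | 273780.00 | 43940.00
gusset | 896.00 | 25.33 | 47.33 | 22698.67 | 42410.67
Σ | 6356.00 |  |  | 313118.67 | 221550.67
x_c = 313118.67 / 6356.00 = 49.26 mm
y_c = 221550.67 / 6356.00 = 34.86 mm

x_c = 49.26 mm, y_c = 34.86 mm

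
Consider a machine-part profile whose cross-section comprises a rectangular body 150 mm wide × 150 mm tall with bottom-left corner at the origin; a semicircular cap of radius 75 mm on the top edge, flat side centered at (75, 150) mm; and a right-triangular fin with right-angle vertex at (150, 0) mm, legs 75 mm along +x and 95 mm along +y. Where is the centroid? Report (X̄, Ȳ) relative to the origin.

X̄ = 85.21 mm, Ȳ = 97.62 mm

rectangular body: A = 150 × 150 = 22500.00, centroid at (75.00, 75.00).
semicircular top: A = ½π·75² = 8835.73, centroid at (75.00, 181.83).
triangular fin: A = ½·75·95 = 3562.50, centroid at (175.00, 31.67).
ΣA = 34898.23 mm²
ΣAX̄ = (22500.00)(75.00) + (8835.73)(75.00) + (3562.50)(175.00) = 2973617.20 mm³
ΣAȲ = (22500.00)(75.00) + (8835.73)(181.83) + (3562.50)(31.67) = 3406921.90 mm³
X̄ = 2973617.20 / 34898.23 = 85.21 mm
Ȳ = 3406921.90 / 34898.23 = 97.62 mm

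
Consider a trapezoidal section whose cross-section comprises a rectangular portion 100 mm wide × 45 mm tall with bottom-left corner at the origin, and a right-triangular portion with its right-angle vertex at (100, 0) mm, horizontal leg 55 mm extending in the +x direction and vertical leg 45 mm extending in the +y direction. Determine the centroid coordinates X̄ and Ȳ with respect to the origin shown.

Part | A | x̄ᵢ | ȳᵢ | A·x̄ᵢ | A·ȳᵢ
rectangular portion | 4500.00 | 50.00 | 22.50 | 225000.00 | 101250.00
triangular portion | 1237.50 | 118.33 | 15.00 | 146437.50 | 18562.50
Σ | 5737.50 |  |  | 371437.50 | 119812.50
X̄ = 371437.50 / 5737.50 = 64.74 mm
Ȳ = 119812.50 / 5737.50 = 20.88 mm

X̄ = 64.74 mm, Ȳ = 20.88 mm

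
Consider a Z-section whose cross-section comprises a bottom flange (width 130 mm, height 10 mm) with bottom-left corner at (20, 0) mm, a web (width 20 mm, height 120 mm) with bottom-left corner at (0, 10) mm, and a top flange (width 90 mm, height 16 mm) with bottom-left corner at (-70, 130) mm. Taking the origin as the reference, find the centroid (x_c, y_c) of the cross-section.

bottom flange: A = 130 × 10 = 1300.00, centroid at (85.00, 5.00).
web: A = 20 × 120 = 2400.00, centroid at (10.00, 70.00).
top flange: A = 90 × 16 = 1440.00, centroid at (-25.00, 138.00).
ΣA = 5140.00 mm², ΣAx_c = 98500.00 mm³, ΣAy_c = 373220.00 mm³.
x_c = 98500.00/5140.00 = 19.16 mm; y_c = 373220.00/5140.00 = 72.61 mm.

x_c = 19.16 mm, y_c = 72.61 mm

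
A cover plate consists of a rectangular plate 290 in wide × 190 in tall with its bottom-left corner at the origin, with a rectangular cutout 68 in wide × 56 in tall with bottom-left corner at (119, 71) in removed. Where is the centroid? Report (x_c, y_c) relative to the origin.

plate: A = 290 × 190 = 55100.00, centroid at (145.00, 95.00).
hole: A = −(68 × 56) = -3808.00, centroid at (153.00, 99.00).
ΣA = 51292.00 in²
ΣAx_c = (55100.00)(145.00) + (-3808.00)(153.00) = 7406876.00 in³
ΣAy_c = (55100.00)(95.00) + (-3808.00)(99.00) = 4857508.00 in³
x_c = 7406876.00 / 51292.00 = 144.41 in
y_c = 4857508.00 / 51292.00 = 94.70 in

x_c = 144.41 in, y_c = 94.70 in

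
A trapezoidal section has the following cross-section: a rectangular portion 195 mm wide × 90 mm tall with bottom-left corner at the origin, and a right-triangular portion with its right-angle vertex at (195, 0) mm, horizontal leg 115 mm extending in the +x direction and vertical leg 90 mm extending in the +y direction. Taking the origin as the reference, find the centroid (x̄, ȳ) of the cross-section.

rectangular portion: A = 195 × 90 = 17550.00, centroid at (97.50, 45.00).
triangular portion: A = ½·115·90 = 5175.00, centroid at (233.33, 30.00).
ΣA = 22725.00 mm², ΣAx̄ = 2918625.00 mm³, ΣAȳ = 945000.00 mm³.
x̄ = 2918625.00/22725.00 = 128.43 mm; ȳ = 945000.00/22725.00 = 41.58 mm.

x̄ = 128.43 mm, ȳ = 41.58 mm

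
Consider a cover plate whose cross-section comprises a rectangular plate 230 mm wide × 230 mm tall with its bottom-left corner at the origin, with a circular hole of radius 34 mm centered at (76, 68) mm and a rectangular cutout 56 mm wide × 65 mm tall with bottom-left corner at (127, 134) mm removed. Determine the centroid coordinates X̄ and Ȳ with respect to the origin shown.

plate: A = 230 × 230 = 52900.00, centroid at (115.00, 115.00).
hole 1: A = −π·34² = -3631.68, centroid at (76.00, 68.00).
hole 2: A = −(56 × 65) = -3640.00, centroid at (155.00, 166.50).
ΣA = 45628.32 mm²
ΣAX̄ = (52900.00)(115.00) + (-3631.68)(76.00) + (-3640.00)(155.00) = 5243292.24 mm³
ΣAȲ = (52900.00)(115.00) + (-3631.68)(68.00) + (-3640.00)(166.50) = 5230485.68 mm³
X̄ = 5243292.24 / 45628.32 = 114.91 mm
Ȳ = 5230485.68 / 45628.32 = 114.63 mm

X̄ = 114.91 mm, Ȳ = 114.63 mm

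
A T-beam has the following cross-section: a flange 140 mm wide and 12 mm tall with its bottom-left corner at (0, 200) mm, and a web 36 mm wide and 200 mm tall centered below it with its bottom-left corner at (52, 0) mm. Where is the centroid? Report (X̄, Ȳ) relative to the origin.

X̄ = 70.00 mm, Ȳ = 120.05 mm

web: A = 36 × 200 = 7200.00, centroid at (70.00, 100.00).
flange: A = 140 × 12 = 1680.00, centroid at (70.00, 206.00).
ΣA = 8880.00 mm², ΣAX̄ = 621600.00 mm³, ΣAȲ = 1066080.00 mm³.
X̄ = 621600.00/8880.00 = 70.00 mm; Ȳ = 1066080.00/8880.00 = 120.05 mm.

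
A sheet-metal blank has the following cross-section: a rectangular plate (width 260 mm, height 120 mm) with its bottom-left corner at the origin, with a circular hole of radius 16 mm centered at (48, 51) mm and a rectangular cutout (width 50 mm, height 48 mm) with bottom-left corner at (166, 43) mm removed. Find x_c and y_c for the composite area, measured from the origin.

plate: A = 260 × 120 = 31200.00, centroid at (130.00, 60.00).
hole 1: A = −π·16² = -804.25, centroid at (48.00, 51.00).
hole 2: A = −(50 × 48) = -2400.00, centroid at (191.00, 67.00).
ΣA = 27995.75 mm²
ΣAx_c = (31200.00)(130.00) + (-804.25)(48.00) + (-2400.00)(191.00) = 3558996.11 mm³
ΣAy_c = (31200.00)(60.00) + (-804.25)(51.00) + (-2400.00)(67.00) = 1670183.37 mm³
x_c = 3558996.11 / 27995.75 = 127.13 mm
y_c = 1670183.37 / 27995.75 = 59.66 mm

x_c = 127.13 mm, y_c = 59.66 mm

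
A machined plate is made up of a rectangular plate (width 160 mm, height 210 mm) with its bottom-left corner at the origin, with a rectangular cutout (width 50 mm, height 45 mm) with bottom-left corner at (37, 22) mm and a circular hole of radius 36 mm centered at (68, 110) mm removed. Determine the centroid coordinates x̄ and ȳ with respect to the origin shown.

plate: A = 160 × 210 = 33600.00, centroid at (80.00, 105.00).
hole 1: A = −(50 × 45) = -2250.00, centroid at (62.00, 44.50).
hole 2: A = −π·36² = -4071.50, centroid at (68.00, 110.00).
ΣA = 27278.50 mm²
ΣAx̄ = (33600.00)(80.00) + (-2250.00)(62.00) + (-4071.50)(68.00) = 2271637.72 mm³
ΣAȳ = (33600.00)(105.00) + (-2250.00)(44.50) + (-4071.50)(110.00) = 2980009.55 mm³
x̄ = 2271637.72 / 27278.50 = 83.28 mm
ȳ = 2980009.55 / 27278.50 = 109.24 mm

x̄ = 83.28 mm, ȳ = 109.24 mm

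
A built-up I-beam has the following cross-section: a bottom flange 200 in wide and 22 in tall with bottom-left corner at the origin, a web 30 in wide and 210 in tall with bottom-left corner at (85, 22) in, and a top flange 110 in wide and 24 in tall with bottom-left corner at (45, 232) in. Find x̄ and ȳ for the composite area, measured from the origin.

x̄ = 100.00 in, ȳ = 111.89 in

bottom flange: A = 200 × 22 = 4400.00, centroid at (100.00, 11.00).
web: A = 30 × 210 = 6300.00, centroid at (100.00, 127.00).
top flange: A = 110 × 24 = 2640.00, centroid at (100.00, 244.00).
ΣA = 13340.00 in², ΣAx̄ = 1334000.00 in³, ΣAȳ = 1492660.00 in³.
x̄ = 1334000.00/13340.00 = 100.00 in; ȳ = 1492660.00/13340.00 = 111.89 in.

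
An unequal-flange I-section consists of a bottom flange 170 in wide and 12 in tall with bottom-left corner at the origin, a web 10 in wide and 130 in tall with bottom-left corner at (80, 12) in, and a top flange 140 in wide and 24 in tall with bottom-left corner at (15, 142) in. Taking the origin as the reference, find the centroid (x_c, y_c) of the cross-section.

x_c = 85.00 in, y_c = 94.00 in

bottom flange: A = 170 × 12 = 2040.00, centroid at (85.00, 6.00).
web: A = 10 × 130 = 1300.00, centroid at (85.00, 77.00).
top flange: A = 140 × 24 = 3360.00, centroid at (85.00, 154.00).
ΣA = 6700.00 in²
ΣAx_c = (2040.00)(85.00) + (1300.00)(85.00) + (3360.00)(85.00) = 569500.00 in³
ΣAy_c = (2040.00)(6.00) + (1300.00)(77.00) + (3360.00)(154.00) = 629780.00 in³
x_c = 569500.00 / 6700.00 = 85.00 in
y_c = 629780.00 / 6700.00 = 94.00 in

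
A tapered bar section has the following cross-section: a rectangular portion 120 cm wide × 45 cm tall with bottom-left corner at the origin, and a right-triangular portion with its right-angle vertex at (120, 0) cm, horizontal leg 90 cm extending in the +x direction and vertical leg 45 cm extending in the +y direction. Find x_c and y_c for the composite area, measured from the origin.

x_c = 84.55 cm, y_c = 20.45 cm

rectangular portion: A = 120 × 45 = 5400.00, centroid at (60.00, 22.50).
triangular portion: A = ½·90·45 = 2025.00, centroid at (150.00, 15.00).
ΣA = 7425.00 cm²
ΣAx_c = (5400.00)(60.00) + (2025.00)(150.00) = 627750.00 cm³
ΣAy_c = (5400.00)(22.50) + (2025.00)(15.00) = 151875.00 cm³
x_c = 627750.00 / 7425.00 = 84.55 cm
y_c = 151875.00 / 7425.00 = 20.45 cm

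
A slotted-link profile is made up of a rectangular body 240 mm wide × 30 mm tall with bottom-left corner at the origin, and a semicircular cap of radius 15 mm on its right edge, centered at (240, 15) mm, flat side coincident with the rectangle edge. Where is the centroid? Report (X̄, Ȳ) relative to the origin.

X̄ = 125.91 mm, Ȳ = 15.00 mm

rectangular body: A = 240 × 30 = 7200.00, centroid at (120.00, 15.00).
semicircular end: A = ½π·15² = 353.43, centroid at (246.37, 15.00).
ΣA = 7553.43 mm², ΣAX̄ = 951073.00 mm³, ΣAȲ = 113301.44 mm³.
X̄ = 951073.00/7553.43 = 125.91 mm; Ȳ = 113301.44/7553.43 = 15.00 mm.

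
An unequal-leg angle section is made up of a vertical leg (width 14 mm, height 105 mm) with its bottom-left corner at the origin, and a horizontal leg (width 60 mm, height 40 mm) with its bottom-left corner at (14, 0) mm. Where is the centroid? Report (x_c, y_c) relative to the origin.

vertical leg: A = 14 × 105 = 1470.00, centroid at (7.00, 52.50).
horizontal leg: A = 60 × 40 = 2400.00, centroid at (44.00, 20.00).
ΣA = 3870.00 mm²
ΣAx_c = (1470.00)(7.00) + (2400.00)(44.00) = 115890.00 mm³
ΣAy_c = (1470.00)(52.50) + (2400.00)(20.00) = 125175.00 mm³
x_c = 115890.00 / 3870.00 = 29.95 mm
y_c = 125175.00 / 3870.00 = 32.34 mm

x_c = 29.95 mm, y_c = 32.34 mm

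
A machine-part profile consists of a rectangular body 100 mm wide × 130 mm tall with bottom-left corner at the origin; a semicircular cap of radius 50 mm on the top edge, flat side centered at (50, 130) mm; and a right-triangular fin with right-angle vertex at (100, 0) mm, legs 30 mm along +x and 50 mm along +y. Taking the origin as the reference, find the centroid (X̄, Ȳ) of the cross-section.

Part | A | x̄ᵢ | ȳᵢ | A·x̄ᵢ | A·ȳᵢ
rectangular body | 13000.00 | 50.00 | 65.00 | 650000.00 | 845000.00
semicircular top | 3926.99 | 50.00 | 151.22 | 196349.54 | 593842.14
triangular fin | 750.00 | 110.00 | 16.67 | 82500.00 | 12500.00
Σ | 17676.99 |  |  | 928849.54 | 1451342.14
X̄ = 928849.54 / 17676.99 = 52.55 mm
Ȳ = 1451342.14 / 17676.99 = 82.10 mm

X̄ = 52.55 mm, Ȳ = 82.10 mm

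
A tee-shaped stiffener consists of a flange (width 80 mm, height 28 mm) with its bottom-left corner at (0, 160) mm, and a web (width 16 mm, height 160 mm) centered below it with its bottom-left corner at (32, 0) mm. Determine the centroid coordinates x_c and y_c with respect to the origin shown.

x_c = 40.00 mm, y_c = 123.87 mm

web: A = 16 × 160 = 2560.00, centroid at (40.00, 80.00).
flange: A = 80 × 28 = 2240.00, centroid at (40.00, 174.00).
ΣA = 4800.00 mm²
ΣAx_c = (2560.00)(40.00) + (2240.00)(40.00) = 192000.00 mm³
ΣAy_c = (2560.00)(80.00) + (2240.00)(174.00) = 594560.00 mm³
x_c = 192000.00 / 4800.00 = 40.00 mm
y_c = 594560.00 / 4800.00 = 123.87 mm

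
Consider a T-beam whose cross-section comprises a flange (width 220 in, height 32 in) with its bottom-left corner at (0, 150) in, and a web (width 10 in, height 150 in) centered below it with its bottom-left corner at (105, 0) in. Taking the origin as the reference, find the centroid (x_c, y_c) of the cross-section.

x_c = 110.00 in, y_c = 150.02 in

web: A = 10 × 150 = 1500.00, centroid at (110.00, 75.00).
flange: A = 220 × 32 = 7040.00, centroid at (110.00, 166.00).
ΣA = 8540.00 in², ΣAx_c = 939400.00 in³, ΣAy_c = 1281140.00 in³.
x_c = 939400.00/8540.00 = 110.00 in; y_c = 1281140.00/8540.00 = 150.02 in.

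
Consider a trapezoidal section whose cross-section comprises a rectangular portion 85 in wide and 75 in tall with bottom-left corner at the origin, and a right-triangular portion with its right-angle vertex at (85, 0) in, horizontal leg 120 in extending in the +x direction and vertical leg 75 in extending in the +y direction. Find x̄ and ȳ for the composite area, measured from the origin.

Part | A | x̄ᵢ | ȳᵢ | A·x̄ᵢ | A·ȳᵢ
rectangular portion | 6375.00 | 42.50 | 37.50 | 270937.50 | 239062.50
triangular portion | 4500.00 | 125.00 | 25.00 | 562500.00 | 112500.00
Σ | 10875.00 |  |  | 833437.50 | 351562.50
x̄ = 833437.50 / 10875.00 = 76.64 in
ȳ = 351562.50 / 10875.00 = 32.33 in

x̄ = 76.64 in, ȳ = 32.33 in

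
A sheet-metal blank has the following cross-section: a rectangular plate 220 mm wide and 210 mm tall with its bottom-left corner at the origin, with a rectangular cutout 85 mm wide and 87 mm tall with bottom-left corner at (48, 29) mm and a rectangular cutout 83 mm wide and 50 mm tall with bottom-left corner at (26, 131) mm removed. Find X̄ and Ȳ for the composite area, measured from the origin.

plate: A = 220 × 210 = 46200.00, centroid at (110.00, 105.00).
hole 1: A = −(85 × 87) = -7395.00, centroid at (90.50, 72.50).
hole 2: A = −(83 × 50) = -4150.00, centroid at (67.50, 156.00).
ΣA = 34655.00 mm², ΣAX̄ = 4132627.50 mm³, ΣAȲ = 3667462.50 mm³.
X̄ = 4132627.50/34655.00 = 119.25 mm; Ȳ = 3667462.50/34655.00 = 105.83 mm.

X̄ = 119.25 mm, Ȳ = 105.83 mm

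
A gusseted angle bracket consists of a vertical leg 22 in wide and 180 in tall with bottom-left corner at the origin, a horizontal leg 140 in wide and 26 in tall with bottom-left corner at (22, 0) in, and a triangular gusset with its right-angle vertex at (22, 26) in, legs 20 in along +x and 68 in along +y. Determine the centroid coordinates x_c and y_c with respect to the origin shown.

vertical leg: A = 22 × 180 = 3960.00, centroid at (11.00, 90.00).
horizontal leg: A = 140 × 26 = 3640.00, centroid at (92.00, 13.00).
gusset: A = ½·20·68 = 680.00, centroid at (28.67, 48.67).
ΣA = 8280.00 in², ΣAx_c = 397933.33 in³, ΣAy_c = 436813.33 in³.
x_c = 397933.33/8280.00 = 48.06 in; y_c = 436813.33/8280.00 = 52.76 in.

x_c = 48.06 in, y_c = 52.76 in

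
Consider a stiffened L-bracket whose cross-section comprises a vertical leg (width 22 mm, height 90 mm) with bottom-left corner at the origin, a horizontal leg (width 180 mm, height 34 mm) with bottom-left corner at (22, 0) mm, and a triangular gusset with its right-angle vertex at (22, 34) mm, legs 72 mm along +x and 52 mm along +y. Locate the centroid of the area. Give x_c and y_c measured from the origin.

x_c = 79.56 mm, y_c = 29.00 mm

vertical leg: A = 22 × 90 = 1980.00, centroid at (11.00, 45.00).
horizontal leg: A = 180 × 34 = 6120.00, centroid at (112.00, 17.00).
gusset: A = ½·72·52 = 1872.00, centroid at (46.00, 51.33).
ΣA = 9972.00 mm²
ΣAx_c = (1980.00)(11.00) + (6120.00)(112.00) + (1872.00)(46.00) = 793332.00 mm³
ΣAy_c = (1980.00)(45.00) + (6120.00)(17.00) + (1872.00)(51.33) = 289236.00 mm³
x_c = 793332.00 / 9972.00 = 79.56 mm
y_c = 289236.00 / 9972.00 = 29.00 mm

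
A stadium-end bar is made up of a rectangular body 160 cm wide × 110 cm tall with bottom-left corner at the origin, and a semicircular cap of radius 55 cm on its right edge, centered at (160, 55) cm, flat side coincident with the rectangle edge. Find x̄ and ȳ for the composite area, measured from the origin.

Part | A | x̄ᵢ | ȳᵢ | A·x̄ᵢ | A·ȳᵢ
rectangular body | 17600.00 | 80.00 | 55.00 | 1408000.00 | 968000.00
semicircular end | 4751.66 | 183.34 | 55.00 | 871182.09 | 261341.24
Σ | 22351.66 |  |  | 2279182.09 | 1229341.24
x̄ = 2279182.09 / 22351.66 = 101.97 cm
ȳ = 1229341.24 / 22351.66 = 55.00 cm

x̄ = 101.97 cm, ȳ = 55.00 cm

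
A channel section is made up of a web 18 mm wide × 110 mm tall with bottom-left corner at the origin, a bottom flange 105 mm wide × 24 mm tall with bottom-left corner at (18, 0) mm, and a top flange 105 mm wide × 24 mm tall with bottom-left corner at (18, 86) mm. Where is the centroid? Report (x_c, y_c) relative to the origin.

x_c = 53.15 mm, y_c = 55.00 mm

Part | A | x̄ᵢ | ȳᵢ | A·x̄ᵢ | A·ȳᵢ
web | 1980.00 | 9.00 | 55.00 | 17820.00 | 108900.00
bottom flange | 2520.00 | 70.50 | 12.00 | 177660.00 | 30240.00
top flange | 2520.00 | 70.50 | 98.00 | 177660.00 | 246960.00
Σ | 7020.00 |  |  | 373140.00 | 386100.00
x_c = 373140.00 / 7020.00 = 53.15 mm
y_c = 386100.00 / 7020.00 = 55.00 mm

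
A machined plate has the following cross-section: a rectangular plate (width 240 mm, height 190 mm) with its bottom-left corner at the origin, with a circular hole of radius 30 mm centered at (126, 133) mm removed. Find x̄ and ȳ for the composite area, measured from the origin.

Part | A | x̄ᵢ | ȳᵢ | A·x̄ᵢ | A·ȳᵢ
plate | 45600.00 | 120.00 | 95.00 | 5472000.00 | 4332000.00
hole | -2827.43 | 126.00 | 133.00 | -356256.61 | -376048.64
Σ | 42772.57 |  |  | 5115743.39 | 3955951.36
x̄ = 5115743.39 / 42772.57 = 119.60 mm
ȳ = 3955951.36 / 42772.57 = 92.49 mm

x̄ = 119.60 mm, ȳ = 92.49 mm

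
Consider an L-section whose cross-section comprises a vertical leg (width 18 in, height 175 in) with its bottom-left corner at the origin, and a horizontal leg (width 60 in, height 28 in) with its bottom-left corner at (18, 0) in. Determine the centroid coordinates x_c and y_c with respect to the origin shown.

x_c = 22.57 in, y_c = 61.93 in

vertical leg: A = 18 × 175 = 3150.00, centroid at (9.00, 87.50).
horizontal leg: A = 60 × 28 = 1680.00, centroid at (48.00, 14.00).
ΣA = 4830.00 in²
ΣAx_c = (3150.00)(9.00) + (1680.00)(48.00) = 108990.00 in³
ΣAy_c = (3150.00)(87.50) + (1680.00)(14.00) = 299145.00 in³
x_c = 108990.00 / 4830.00 = 22.57 in
y_c = 299145.00 / 4830.00 = 61.93 in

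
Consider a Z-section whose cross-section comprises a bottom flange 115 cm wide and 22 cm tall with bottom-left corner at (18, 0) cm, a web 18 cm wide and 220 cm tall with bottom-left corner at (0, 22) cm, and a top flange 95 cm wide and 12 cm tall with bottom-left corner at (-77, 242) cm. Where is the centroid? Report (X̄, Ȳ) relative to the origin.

Part | A | x̄ᵢ | ȳᵢ | A·x̄ᵢ | A·ȳᵢ
bottom flange | 2530.00 | 75.50 | 11.00 | 191015.00 | 27830.00
web | 3960.00 | 9.00 | 132.00 | 35640.00 | 522720.00
top flange | 1140.00 | -29.50 | 248.00 | -33630.00 | 282720.00
Σ | 7630.00 |  |  | 193025.00 | 833270.00
X̄ = 193025.00 / 7630.00 = 25.30 cm
Ȳ = 833270.00 / 7630.00 = 109.21 cm

X̄ = 25.30 cm, Ȳ = 109.21 cm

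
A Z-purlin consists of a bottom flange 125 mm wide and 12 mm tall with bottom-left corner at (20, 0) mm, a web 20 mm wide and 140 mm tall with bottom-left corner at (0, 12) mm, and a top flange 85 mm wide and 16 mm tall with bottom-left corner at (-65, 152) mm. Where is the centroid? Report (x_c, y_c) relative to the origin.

x_c = 21.40 mm, y_c = 80.60 mm

Part | A | x̄ᵢ | ȳᵢ | A·x̄ᵢ | A·ȳᵢ
bottom flange | 1500.00 | 82.50 | 6.00 | 123750.00 | 9000.00
web | 2800.00 | 10.00 | 82.00 | 28000.00 | 229600.00
top flange | 1360.00 | -22.50 | 160.00 | -30600.00 | 217600.00
Σ | 5660.00 |  |  | 121150.00 | 456200.00
x_c = 121150.00 / 5660.00 = 21.40 mm
y_c = 456200.00 / 5660.00 = 80.60 mm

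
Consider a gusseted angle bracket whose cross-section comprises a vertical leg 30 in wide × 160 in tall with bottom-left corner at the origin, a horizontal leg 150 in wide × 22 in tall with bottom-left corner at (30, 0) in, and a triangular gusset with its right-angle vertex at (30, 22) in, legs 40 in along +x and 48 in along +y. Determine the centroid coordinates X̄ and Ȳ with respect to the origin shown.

X̄ = 50.78 in, Ȳ = 50.42 in

vertical leg: A = 30 × 160 = 4800.00, centroid at (15.00, 80.00).
horizontal leg: A = 150 × 22 = 3300.00, centroid at (105.00, 11.00).
gusset: A = ½·40·48 = 960.00, centroid at (43.33, 38.00).
ΣA = 9060.00 in²
ΣAX̄ = (4800.00)(15.00) + (3300.00)(105.00) + (960.00)(43.33) = 460100.00 in³
ΣAȲ = (4800.00)(80.00) + (3300.00)(11.00) + (960.00)(38.00) = 456780.00 in³
X̄ = 460100.00 / 9060.00 = 50.78 in
Ȳ = 456780.00 / 9060.00 = 50.42 in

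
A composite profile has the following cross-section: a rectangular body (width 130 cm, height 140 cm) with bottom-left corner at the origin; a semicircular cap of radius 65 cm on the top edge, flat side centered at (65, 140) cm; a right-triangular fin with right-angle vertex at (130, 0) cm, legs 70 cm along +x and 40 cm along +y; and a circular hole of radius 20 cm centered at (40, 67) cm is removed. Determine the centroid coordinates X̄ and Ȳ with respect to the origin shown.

rectangular body: A = 130 × 140 = 18200.00, centroid at (65.00, 70.00).
semicircular top: A = ½π·65² = 6636.61, centroid at (65.00, 167.59).
triangular fin: A = ½·70·40 = 1400.00, centroid at (153.33, 13.33).
hole: A = −π·20² = -1256.64, centroid at (40.00, 67.00).
ΣA = 24979.98 cm², ΣAX̄ = 1778781.13 cm³, ΣAȲ = 2320681.34 cm³.
X̄ = 1778781.13/24979.98 = 71.21 cm; Ȳ = 2320681.34/24979.98 = 92.90 cm.

X̄ = 71.21 cm, Ȳ = 92.90 cm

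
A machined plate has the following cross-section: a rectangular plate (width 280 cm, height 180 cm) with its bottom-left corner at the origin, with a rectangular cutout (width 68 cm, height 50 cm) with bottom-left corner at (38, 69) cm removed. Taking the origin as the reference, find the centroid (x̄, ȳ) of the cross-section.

Part | A | x̄ᵢ | ȳᵢ | A·x̄ᵢ | A·ȳᵢ
plate | 50400.00 | 140.00 | 90.00 | 7056000.00 | 4536000.00
hole | -3400.00 | 72.00 | 94.00 | -244800.00 | -319600.00
Σ | 47000.00 |  |  | 6811200.00 | 4216400.00
x̄ = 6811200.00 / 47000.00 = 144.92 cm
ȳ = 4216400.00 / 47000.00 = 89.71 cm

x̄ = 144.92 cm, ȳ = 89.71 cm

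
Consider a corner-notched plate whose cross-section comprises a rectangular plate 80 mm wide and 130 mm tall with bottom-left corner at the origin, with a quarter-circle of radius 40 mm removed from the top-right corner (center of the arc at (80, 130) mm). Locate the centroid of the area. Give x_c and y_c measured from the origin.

x_c = 36.84 mm, y_c = 58.40 mm

Part | A | x̄ᵢ | ȳᵢ | A·x̄ᵢ | A·ȳᵢ
plate | 10400.00 | 40.00 | 65.00 | 416000.00 | 676000.00
removed quarter-circle | -1256.64 | 63.02 | 113.02 | -79197.63 | -142029.48
Σ | 9143.36 |  |  | 336802.37 | 533970.52
x_c = 336802.37 / 9143.36 = 36.84 mm
y_c = 533970.52 / 9143.36 = 58.40 mm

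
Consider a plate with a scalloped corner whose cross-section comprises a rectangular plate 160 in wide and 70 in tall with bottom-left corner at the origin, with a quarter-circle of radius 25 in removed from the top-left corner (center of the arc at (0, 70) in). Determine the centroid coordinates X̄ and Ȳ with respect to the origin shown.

X̄ = 83.18 in, Ȳ = 33.88 in

Part | A | x̄ᵢ | ȳᵢ | A·x̄ᵢ | A·ȳᵢ
plate | 11200.00 | 80.00 | 35.00 | 896000.00 | 392000.00
removed quarter-circle | -490.87 | 10.61 | 59.39 | -5208.33 | -29152.84
Σ | 10709.13 |  |  | 890791.67 | 362847.16
X̄ = 890791.67 / 10709.13 = 83.18 in
Ȳ = 362847.16 / 10709.13 = 33.88 in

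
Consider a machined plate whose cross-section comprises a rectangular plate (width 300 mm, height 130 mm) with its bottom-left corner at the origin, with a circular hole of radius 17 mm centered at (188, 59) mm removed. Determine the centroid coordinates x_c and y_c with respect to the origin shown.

plate: A = 300 × 130 = 39000.00, centroid at (150.00, 65.00).
hole: A = −π·17² = -907.92, centroid at (188.00, 59.00).
ΣA = 38092.08 mm²
ΣAx_c = (39000.00)(150.00) + (-907.92)(188.00) = 5679310.99 mm³
ΣAy_c = (39000.00)(65.00) + (-907.92)(59.00) = 2481432.70 mm³
x_c = 5679310.99 / 38092.08 = 149.09 mm
y_c = 2481432.70 / 38092.08 = 65.14 mm

x_c = 149.09 mm, y_c = 65.14 mm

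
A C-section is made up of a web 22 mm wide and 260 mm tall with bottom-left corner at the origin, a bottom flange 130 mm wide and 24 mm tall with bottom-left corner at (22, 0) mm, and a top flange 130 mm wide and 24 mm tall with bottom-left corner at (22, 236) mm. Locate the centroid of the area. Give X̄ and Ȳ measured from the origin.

X̄ = 50.65 mm, Ȳ = 130.00 mm

web: A = 22 × 260 = 5720.00, centroid at (11.00, 130.00).
bottom flange: A = 130 × 24 = 3120.00, centroid at (87.00, 12.00).
top flange: A = 130 × 24 = 3120.00, centroid at (87.00, 248.00).
ΣA = 11960.00 mm², ΣAX̄ = 605800.00 mm³, ΣAȲ = 1554800.00 mm³.
X̄ = 605800.00/11960.00 = 50.65 mm; Ȳ = 1554800.00/11960.00 = 130.00 mm.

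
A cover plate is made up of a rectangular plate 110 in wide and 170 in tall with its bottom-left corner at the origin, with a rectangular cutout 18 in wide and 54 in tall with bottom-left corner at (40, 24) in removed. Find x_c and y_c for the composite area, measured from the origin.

x_c = 55.33 in, y_c = 86.86 in

plate: A = 110 × 170 = 18700.00, centroid at (55.00, 85.00).
hole: A = −(18 × 54) = -972.00, centroid at (49.00, 51.00).
ΣA = 17728.00 in², ΣAx_c = 980872.00 in³, ΣAy_c = 1539928.00 in³.
x_c = 980872.00/17728.00 = 55.33 in; y_c = 1539928.00/17728.00 = 86.86 in.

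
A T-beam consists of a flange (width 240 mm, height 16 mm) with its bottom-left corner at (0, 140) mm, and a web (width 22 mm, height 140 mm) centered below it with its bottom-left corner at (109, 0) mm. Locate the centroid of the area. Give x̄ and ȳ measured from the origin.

x̄ = 120.00 mm, ȳ = 113.28 mm

Part | A | x̄ᵢ | ȳᵢ | A·x̄ᵢ | A·ȳᵢ
web | 3080.00 | 120.00 | 70.00 | 369600.00 | 215600.00
flange | 3840.00 | 120.00 | 148.00 | 460800.00 | 568320.00
Σ | 6920.00 |  |  | 830400.00 | 783920.00
x̄ = 830400.00 / 6920.00 = 120.00 mm
ȳ = 783920.00 / 6920.00 = 113.28 mm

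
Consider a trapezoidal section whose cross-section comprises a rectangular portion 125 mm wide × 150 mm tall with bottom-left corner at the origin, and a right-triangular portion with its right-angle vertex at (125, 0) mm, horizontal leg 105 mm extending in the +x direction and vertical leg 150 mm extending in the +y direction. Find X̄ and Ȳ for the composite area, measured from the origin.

X̄ = 91.34 mm, Ȳ = 67.61 mm

rectangular portion: A = 125 × 150 = 18750.00, centroid at (62.50, 75.00).
triangular portion: A = ½·105·150 = 7875.00, centroid at (160.00, 50.00).
ΣA = 26625.00 mm², ΣAX̄ = 2431875.00 mm³, ΣAȲ = 1800000.00 mm³.
X̄ = 2431875.00/26625.00 = 91.34 mm; Ȳ = 1800000.00/26625.00 = 67.61 mm.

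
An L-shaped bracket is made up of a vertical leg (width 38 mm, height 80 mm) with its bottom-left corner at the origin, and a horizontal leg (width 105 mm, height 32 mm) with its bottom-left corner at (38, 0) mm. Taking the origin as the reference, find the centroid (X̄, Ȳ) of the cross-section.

Part | A | x̄ᵢ | ȳᵢ | A·x̄ᵢ | A·ȳᵢ
vertical leg | 3040.00 | 19.00 | 40.00 | 57760.00 | 121600.00
horizontal leg | 3360.00 | 90.50 | 16.00 | 304080.00 | 53760.00
Σ | 6400.00 |  |  | 361840.00 | 175360.00
X̄ = 361840.00 / 6400.00 = 56.54 mm
Ȳ = 175360.00 / 6400.00 = 27.40 mm

X̄ = 56.54 mm, Ȳ = 27.40 mm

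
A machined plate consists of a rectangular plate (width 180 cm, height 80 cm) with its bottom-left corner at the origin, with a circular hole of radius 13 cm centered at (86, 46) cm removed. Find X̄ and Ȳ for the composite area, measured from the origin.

X̄ = 90.15 cm, Ȳ = 39.77 cm

Part | A | x̄ᵢ | ȳᵢ | A·x̄ᵢ | A·ȳᵢ
plate | 14400.00 | 90.00 | 40.00 | 1296000.00 | 576000.00
hole | -530.93 | 86.00 | 46.00 | -45659.91 | -24422.74
Σ | 13869.07 |  |  | 1250340.09 | 551577.26
X̄ = 1250340.09 / 13869.07 = 90.15 cm
Ȳ = 551577.26 / 13869.07 = 39.77 cm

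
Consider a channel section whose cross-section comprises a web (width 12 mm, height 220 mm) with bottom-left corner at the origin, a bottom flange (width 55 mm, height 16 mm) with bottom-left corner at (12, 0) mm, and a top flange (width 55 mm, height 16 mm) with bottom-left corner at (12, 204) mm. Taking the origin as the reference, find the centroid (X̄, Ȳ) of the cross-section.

X̄ = 19.40 mm, Ȳ = 110.00 mm

web: A = 12 × 220 = 2640.00, centroid at (6.00, 110.00).
bottom flange: A = 55 × 16 = 880.00, centroid at (39.50, 8.00).
top flange: A = 55 × 16 = 880.00, centroid at (39.50, 212.00).
ΣA = 4400.00 mm²
ΣAX̄ = (2640.00)(6.00) + (880.00)(39.50) + (880.00)(39.50) = 85360.00 mm³
ΣAȲ = (2640.00)(110.00) + (880.00)(8.00) + (880.00)(212.00) = 484000.00 mm³
X̄ = 85360.00 / 4400.00 = 19.40 mm
Ȳ = 484000.00 / 4400.00 = 110.00 mm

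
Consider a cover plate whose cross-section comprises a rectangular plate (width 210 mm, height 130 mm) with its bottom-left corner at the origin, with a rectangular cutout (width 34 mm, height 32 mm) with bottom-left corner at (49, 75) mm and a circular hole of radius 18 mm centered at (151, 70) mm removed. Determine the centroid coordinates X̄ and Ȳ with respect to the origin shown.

X̄ = 104.83 mm, Ȳ = 63.68 mm

plate: A = 210 × 130 = 27300.00, centroid at (105.00, 65.00).
hole 1: A = −(34 × 32) = -1088.00, centroid at (66.00, 91.00).
hole 2: A = −π·18² = -1017.88, centroid at (151.00, 70.00).
ΣA = 25194.12 mm²
ΣAX̄ = (27300.00)(105.00) + (-1088.00)(66.00) + (-1017.88)(151.00) = 2640992.72 mm³
ΣAȲ = (27300.00)(65.00) + (-1088.00)(91.00) + (-1017.88)(70.00) = 1604240.68 mm³
X̄ = 2640992.72 / 25194.12 = 104.83 mm
Ȳ = 1604240.68 / 25194.12 = 63.68 mm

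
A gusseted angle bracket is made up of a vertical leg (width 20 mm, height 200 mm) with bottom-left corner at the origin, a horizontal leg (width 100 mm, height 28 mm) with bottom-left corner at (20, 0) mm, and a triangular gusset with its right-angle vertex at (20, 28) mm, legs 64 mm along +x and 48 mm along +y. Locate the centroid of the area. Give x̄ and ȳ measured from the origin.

vertical leg: A = 20 × 200 = 4000.00, centroid at (10.00, 100.00).
horizontal leg: A = 100 × 28 = 2800.00, centroid at (70.00, 14.00).
gusset: A = ½·64·48 = 1536.00, centroid at (41.33, 44.00).
ΣA = 8336.00 mm², ΣAx̄ = 299488.00 mm³, ΣAȳ = 506784.00 mm³.
x̄ = 299488.00/8336.00 = 35.93 mm; ȳ = 506784.00/8336.00 = 60.79 mm.

x̄ = 35.93 mm, ȳ = 60.79 mm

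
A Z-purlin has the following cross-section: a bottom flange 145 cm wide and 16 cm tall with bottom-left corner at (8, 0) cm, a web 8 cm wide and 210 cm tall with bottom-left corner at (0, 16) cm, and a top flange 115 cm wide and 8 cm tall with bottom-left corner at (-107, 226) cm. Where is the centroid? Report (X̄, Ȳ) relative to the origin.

bottom flange: A = 145 × 16 = 2320.00, centroid at (80.50, 8.00).
web: A = 8 × 210 = 1680.00, centroid at (4.00, 121.00).
top flange: A = 115 × 8 = 920.00, centroid at (-49.50, 230.00).
ΣA = 4920.00 cm², ΣAX̄ = 147940.00 cm³, ΣAȲ = 433440.00 cm³.
X̄ = 147940.00/4920.00 = 30.07 cm; Ȳ = 433440.00/4920.00 = 88.10 cm.

X̄ = 30.07 cm, Ȳ = 88.10 cm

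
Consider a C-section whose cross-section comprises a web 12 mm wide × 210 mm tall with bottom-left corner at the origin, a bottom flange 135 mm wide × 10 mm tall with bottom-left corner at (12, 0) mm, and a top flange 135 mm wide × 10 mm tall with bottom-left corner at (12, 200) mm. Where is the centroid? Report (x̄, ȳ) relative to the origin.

x̄ = 44.02 mm, ȳ = 105.00 mm

Part | A | x̄ᵢ | ȳᵢ | A·x̄ᵢ | A·ȳᵢ
web | 2520.00 | 6.00 | 105.00 | 15120.00 | 264600.00
bottom flange | 1350.00 | 79.50 | 5.00 | 107325.00 | 6750.00
top flange | 1350.00 | 79.50 | 205.00 | 107325.00 | 276750.00
Σ | 5220.00 |  |  | 229770.00 | 548100.00
x̄ = 229770.00 / 5220.00 = 44.02 mm
ȳ = 548100.00 / 5220.00 = 105.00 mm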